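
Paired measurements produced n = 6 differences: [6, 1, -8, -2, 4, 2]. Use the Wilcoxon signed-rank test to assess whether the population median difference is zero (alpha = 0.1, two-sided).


Step 1: Drop any zero differences (none here) and take |d_i|.
|d| = [6, 1, 8, 2, 4, 2]
Step 2: Midrank |d_i| (ties get averaged ranks).
ranks: |6|->5, |1|->1, |8|->6, |2|->2.5, |4|->4, |2|->2.5
Step 3: Attach original signs; sum ranks with positive sign and with negative sign.
W+ = 5 + 1 + 4 + 2.5 = 12.5
W- = 6 + 2.5 = 8.5
(Check: W+ + W- = 21 should equal n(n+1)/2 = 21.)
Step 4: Test statistic W = min(W+, W-) = 8.5.
Step 5: Ties in |d|, so use the tie-corrected normal approximation.
        E[W] = n(n+1)/4 = 6*7/4 = 10.5.
        Tie groups: |d|=2 (t=2); sum(t^3 - t) = 6.
        Var[W] = n(n+1)(2n+1)/24 - sum(t^3-t)/48 = 546/24 - 6/48 = 22.625.
        z = (W - E[W]) / sqrt(Var[W]) = (8.5 - 10.5) / 4.7566 = -0.4205.
        Two-sided p = 2*Phi(z) = 0.674142.
Step 6: alpha = 0.1. fail to reject H0.

W+ = 12.5, W- = 8.5, W = min = 8.5, p = 0.674142, fail to reject H0.


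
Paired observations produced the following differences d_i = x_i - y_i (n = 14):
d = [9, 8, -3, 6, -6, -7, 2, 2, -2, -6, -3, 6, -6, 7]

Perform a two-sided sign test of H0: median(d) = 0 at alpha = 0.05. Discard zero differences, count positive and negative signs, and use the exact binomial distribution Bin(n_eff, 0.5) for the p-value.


Step 1: Discard zero differences. Original n = 14; n_eff = number of nonzero differences = 14.
Nonzero differences (with sign): +9, +8, -3, +6, -6, -7, +2, +2, -2, -6, -3, +6, -6, +7
Step 2: Count signs: positive = 7, negative = 7.
Step 3: Under H0: P(positive) = 0.5, so the number of positives S ~ Bin(14, 0.5).
Step 4: Two-sided exact p-value = sum of Bin(14,0.5) probabilities at or below the observed probability = 1.000000.
Step 5: alpha = 0.05. fail to reject H0.

n_eff = 14, pos = 7, neg = 7, p = 1.000000, fail to reject H0.


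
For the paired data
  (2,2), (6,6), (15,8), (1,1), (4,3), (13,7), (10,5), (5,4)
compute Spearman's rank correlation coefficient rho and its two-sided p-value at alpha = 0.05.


Step 1: Rank x and y separately (midranks; no ties here).
rank(x): 2->2, 6->5, 15->8, 1->1, 4->3, 13->7, 10->6, 5->4
rank(y): 2->2, 6->6, 8->8, 1->1, 3->3, 7->7, 5->5, 4->4
Step 2: d_i = R_x(i) - R_y(i); compute d_i^2.
  (2-2)^2=0, (5-6)^2=1, (8-8)^2=0, (1-1)^2=0, (3-3)^2=0, (7-7)^2=0, (6-5)^2=1, (4-4)^2=0
sum(d^2) = 2.
Step 3: rho = 1 - 6*2 / (8*(8^2 - 1)) = 1 - 12/504 = 0.976190.
Step 4: Under H0, t = rho * sqrt((n-2)/(1-rho^2)) = 11.0235 ~ t(6).
Step 5: Two-sided p-value from the t-distribution with 6 df = 0.000033.
Step 6: alpha = 0.05. reject H0.

rho = 0.9762, p = 0.000033, reject H0 at alpha = 0.05.


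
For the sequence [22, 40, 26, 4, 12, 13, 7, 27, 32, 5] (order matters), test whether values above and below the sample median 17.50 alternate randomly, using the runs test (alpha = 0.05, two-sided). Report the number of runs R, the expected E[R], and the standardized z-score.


Step 1: Compute median = 17.50; label A = above, B = below.
Labels in order: AAABBBBAAB  (n_A = 5, n_B = 5)
Step 2: Count runs R = 4.
Step 3: Under H0 (random ordering), E[R] = 2*n_A*n_B/(n_A+n_B) + 1 = 2*5*5/10 + 1 = 6.0000.
        Var[R] = 2*n_A*n_B*(2*n_A*n_B - n_A - n_B) / ((n_A+n_B)^2 * (n_A+n_B-1)) = 2000/900 = 2.2222.
        SD[R] = 1.4907.
Step 4: Continuity-corrected z = (R + 0.5 - E[R]) / SD[R] = (4 + 0.5 - 6.0000) / 1.4907 = -1.0062.
Step 5: Two-sided p-value via normal approximation = 2*(1 - Phi(|z|)) = 0.314305.
Step 6: alpha = 0.05. fail to reject H0.

R = 4, z = -1.0062, p = 0.314305, fail to reject H0.


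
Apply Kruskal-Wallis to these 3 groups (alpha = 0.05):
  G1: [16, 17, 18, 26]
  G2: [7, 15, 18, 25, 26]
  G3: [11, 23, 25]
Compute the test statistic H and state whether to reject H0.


Step 1: Combine all N = 12 observations and assign midranks.
sorted (value, group, rank): (7,G2,1), (11,G3,2), (15,G2,3), (16,G1,4), (17,G1,5), (18,G1,6.5), (18,G2,6.5), (23,G3,8), (25,G2,9.5), (25,G3,9.5), (26,G1,11.5), (26,G2,11.5)
Step 2: Sum ranks within each group.
R_1 = 27 (n_1 = 4)
R_2 = 31.5 (n_2 = 5)
R_3 = 19.5 (n_3 = 3)
Step 3: H = 12/(N(N+1)) * sum(R_i^2/n_i) - 3(N+1)
     = 12/(12*13) * (27^2/4 + 31.5^2/5 + 19.5^2/3) - 3*13
     = 0.076923 * 507.45 - 39
     = 0.034615.
Step 4: Ties present; correction factor C = 1 - 18/(12^3 - 12) = 0.989510. Corrected H = 0.034615 / 0.989510 = 0.034982.
Step 5: Under H0, H ~ chi^2(2); p-value = 0.982661.
Step 6: alpha = 0.05. fail to reject H0.

H = 0.0350, df = 2, p = 0.982661, fail to reject H0.


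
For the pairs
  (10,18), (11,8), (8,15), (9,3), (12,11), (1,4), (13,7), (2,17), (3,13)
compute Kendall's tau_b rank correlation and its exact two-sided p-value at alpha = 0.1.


Step 1: Enumerate the 36 unordered pairs (i,j) with i<j and classify each by sign(x_j-x_i) * sign(y_j-y_i).
  (1,2):dx=+1,dy=-10->D; (1,3):dx=-2,dy=-3->C; (1,4):dx=-1,dy=-15->C; (1,5):dx=+2,dy=-7->D
  (1,6):dx=-9,dy=-14->C; (1,7):dx=+3,dy=-11->D; (1,8):dx=-8,dy=-1->C; (1,9):dx=-7,dy=-5->C
  (2,3):dx=-3,dy=+7->D; (2,4):dx=-2,dy=-5->C; (2,5):dx=+1,dy=+3->C; (2,6):dx=-10,dy=-4->C
  (2,7):dx=+2,dy=-1->D; (2,8):dx=-9,dy=+9->D; (2,9):dx=-8,dy=+5->D; (3,4):dx=+1,dy=-12->D
  (3,5):dx=+4,dy=-4->D; (3,6):dx=-7,dy=-11->C; (3,7):dx=+5,dy=-8->D; (3,8):dx=-6,dy=+2->D
  (3,9):dx=-5,dy=-2->C; (4,5):dx=+3,dy=+8->C; (4,6):dx=-8,dy=+1->D; (4,7):dx=+4,dy=+4->C
  (4,8):dx=-7,dy=+14->D; (4,9):dx=-6,dy=+10->D; (5,6):dx=-11,dy=-7->C; (5,7):dx=+1,dy=-4->D
  (5,8):dx=-10,dy=+6->D; (5,9):dx=-9,dy=+2->D; (6,7):dx=+12,dy=+3->C; (6,8):dx=+1,dy=+13->C
  (6,9):dx=+2,dy=+9->C; (7,8):dx=-11,dy=+10->D; (7,9):dx=-10,dy=+6->D; (8,9):dx=+1,dy=-4->D
Step 2: C = 16, D = 20, total pairs = 36.
Step 3: tau = (C - D)/(n(n-1)/2) = (16 - 20)/36 = -0.111111.
Step 4: Exact two-sided p-value (enumerate n! = 362880 permutations of y under H0): p = 0.761414.
Step 5: alpha = 0.1. fail to reject H0.

tau_b = -0.1111 (C=16, D=20), p = 0.761414, fail to reject H0.


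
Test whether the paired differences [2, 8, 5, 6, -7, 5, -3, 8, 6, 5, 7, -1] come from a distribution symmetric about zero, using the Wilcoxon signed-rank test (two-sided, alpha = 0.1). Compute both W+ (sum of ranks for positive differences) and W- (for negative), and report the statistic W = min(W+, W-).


Step 1: Drop any zero differences (none here) and take |d_i|.
|d| = [2, 8, 5, 6, 7, 5, 3, 8, 6, 5, 7, 1]
Step 2: Midrank |d_i| (ties get averaged ranks).
ranks: |2|->2, |8|->11.5, |5|->5, |6|->7.5, |7|->9.5, |5|->5, |3|->3, |8|->11.5, |6|->7.5, |5|->5, |7|->9.5, |1|->1
Step 3: Attach original signs; sum ranks with positive sign and with negative sign.
W+ = 2 + 11.5 + 5 + 7.5 + 5 + 11.5 + 7.5 + 5 + 9.5 = 64.5
W- = 9.5 + 3 + 1 = 13.5
(Check: W+ + W- = 78 should equal n(n+1)/2 = 78.)
Step 4: Test statistic W = min(W+, W-) = 13.5.
Step 5: Ties in |d|, so use the tie-corrected normal approximation.
        E[W] = n(n+1)/4 = 12*13/4 = 39.
        Tie groups: |d|=5 (t=3), |d|=6 (t=2), |d|=7 (t=2), |d|=8 (t=2); sum(t^3 - t) = 42.
        Var[W] = n(n+1)(2n+1)/24 - sum(t^3-t)/48 = 3900/24 - 42/48 = 161.625.
        z = (W - E[W]) / sqrt(Var[W]) = (13.5 - 39) / 12.7132 = -2.0058.
        Two-sided p = 2*Phi(z) = 0.044878.
Step 6: alpha = 0.1. reject H0.

W+ = 64.5, W- = 13.5, W = min = 13.5, p = 0.044878, reject H0.


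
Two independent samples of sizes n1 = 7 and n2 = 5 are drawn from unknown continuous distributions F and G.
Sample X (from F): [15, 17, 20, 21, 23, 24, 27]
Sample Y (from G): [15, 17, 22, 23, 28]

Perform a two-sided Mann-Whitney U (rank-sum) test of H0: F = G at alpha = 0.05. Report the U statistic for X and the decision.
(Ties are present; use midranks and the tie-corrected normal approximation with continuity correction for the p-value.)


Step 1: Combine and sort all 12 observations; assign midranks.
sorted (value, group): (15,X), (15,Y), (17,X), (17,Y), (20,X), (21,X), (22,Y), (23,X), (23,Y), (24,X), (27,X), (28,Y)
ranks: 15->1.5, 15->1.5, 17->3.5, 17->3.5, 20->5, 21->6, 22->7, 23->8.5, 23->8.5, 24->10, 27->11, 28->12
Step 2: Rank sum for X: R1 = 1.5 + 3.5 + 5 + 6 + 8.5 + 10 + 11 = 45.5.
Step 3: U_X = R1 - n1(n1+1)/2 = 45.5 - 7*8/2 = 45.5 - 28 = 17.5.
       U_Y = n1*n2 - U_X = 35 - 17.5 = 17.5.
Step 4: Ties are present, so use the tie-corrected normal approximation (with continuity correction) for the p-value.
Step 5: p-value = 1.000000; compare to alpha = 0.05. fail to reject H0.

U_X = 17.5, p = 1.000000, fail to reject H0 at alpha = 0.05.


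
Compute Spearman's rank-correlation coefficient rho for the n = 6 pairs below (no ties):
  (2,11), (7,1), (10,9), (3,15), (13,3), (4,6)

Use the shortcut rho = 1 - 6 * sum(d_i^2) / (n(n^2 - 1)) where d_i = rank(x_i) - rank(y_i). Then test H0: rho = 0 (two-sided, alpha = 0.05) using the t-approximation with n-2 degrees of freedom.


Step 1: Rank x and y separately (midranks; no ties here).
rank(x): 2->1, 7->4, 10->5, 3->2, 13->6, 4->3
rank(y): 11->5, 1->1, 9->4, 15->6, 3->2, 6->3
Step 2: d_i = R_x(i) - R_y(i); compute d_i^2.
  (1-5)^2=16, (4-1)^2=9, (5-4)^2=1, (2-6)^2=16, (6-2)^2=16, (3-3)^2=0
sum(d^2) = 58.
Step 3: rho = 1 - 6*58 / (6*(6^2 - 1)) = 1 - 348/210 = -0.657143.
Step 4: Under H0, t = rho * sqrt((n-2)/(1-rho^2)) = -1.7436 ~ t(4).
Step 5: Two-sided p-value from the t-distribution with 4 df = 0.156175.
Step 6: alpha = 0.05. fail to reject H0.

rho = -0.6571, p = 0.156175, fail to reject H0 at alpha = 0.05.


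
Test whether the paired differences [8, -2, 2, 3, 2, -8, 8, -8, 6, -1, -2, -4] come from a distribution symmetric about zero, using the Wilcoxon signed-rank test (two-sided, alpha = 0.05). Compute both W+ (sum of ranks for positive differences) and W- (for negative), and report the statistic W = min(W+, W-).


Step 1: Drop any zero differences (none here) and take |d_i|.
|d| = [8, 2, 2, 3, 2, 8, 8, 8, 6, 1, 2, 4]
Step 2: Midrank |d_i| (ties get averaged ranks).
ranks: |8|->10.5, |2|->3.5, |2|->3.5, |3|->6, |2|->3.5, |8|->10.5, |8|->10.5, |8|->10.5, |6|->8, |1|->1, |2|->3.5, |4|->7
Step 3: Attach original signs; sum ranks with positive sign and with negative sign.
W+ = 10.5 + 3.5 + 6 + 3.5 + 10.5 + 8 = 42
W- = 3.5 + 10.5 + 10.5 + 1 + 3.5 + 7 = 36
(Check: W+ + W- = 78 should equal n(n+1)/2 = 78.)
Step 4: Test statistic W = min(W+, W-) = 36.
Step 5: Ties in |d|, so use the tie-corrected normal approximation.
        E[W] = n(n+1)/4 = 12*13/4 = 39.
        Tie groups: |d|=2 (t=4), |d|=8 (t=4); sum(t^3 - t) = 120.
        Var[W] = n(n+1)(2n+1)/24 - sum(t^3-t)/48 = 3900/24 - 120/48 = 160.
        z = (W - E[W]) / sqrt(Var[W]) = (36 - 39) / 12.6491 = -0.2372.
        Two-sided p = 2*Phi(z) = 0.812524.
Step 6: alpha = 0.05. fail to reject H0.

W+ = 42, W- = 36, W = min = 36, p = 0.812524, fail to reject H0.


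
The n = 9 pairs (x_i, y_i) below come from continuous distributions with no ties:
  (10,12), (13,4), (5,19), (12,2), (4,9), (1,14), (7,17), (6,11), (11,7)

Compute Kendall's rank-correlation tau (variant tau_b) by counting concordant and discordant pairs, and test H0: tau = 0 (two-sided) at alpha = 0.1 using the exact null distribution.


Step 1: Enumerate the 36 unordered pairs (i,j) with i<j and classify each by sign(x_j-x_i) * sign(y_j-y_i).
  (1,2):dx=+3,dy=-8->D; (1,3):dx=-5,dy=+7->D; (1,4):dx=+2,dy=-10->D; (1,5):dx=-6,dy=-3->C
  (1,6):dx=-9,dy=+2->D; (1,7):dx=-3,dy=+5->D; (1,8):dx=-4,dy=-1->C; (1,9):dx=+1,dy=-5->D
  (2,3):dx=-8,dy=+15->D; (2,4):dx=-1,dy=-2->C; (2,5):dx=-9,dy=+5->D; (2,6):dx=-12,dy=+10->D
  (2,7):dx=-6,dy=+13->D; (2,8):dx=-7,dy=+7->D; (2,9):dx=-2,dy=+3->D; (3,4):dx=+7,dy=-17->D
  (3,5):dx=-1,dy=-10->C; (3,6):dx=-4,dy=-5->C; (3,7):dx=+2,dy=-2->D; (3,8):dx=+1,dy=-8->D
  (3,9):dx=+6,dy=-12->D; (4,5):dx=-8,dy=+7->D; (4,6):dx=-11,dy=+12->D; (4,7):dx=-5,dy=+15->D
  (4,8):dx=-6,dy=+9->D; (4,9):dx=-1,dy=+5->D; (5,6):dx=-3,dy=+5->D; (5,7):dx=+3,dy=+8->C
  (5,8):dx=+2,dy=+2->C; (5,9):dx=+7,dy=-2->D; (6,7):dx=+6,dy=+3->C; (6,8):dx=+5,dy=-3->D
  (6,9):dx=+10,dy=-7->D; (7,8):dx=-1,dy=-6->C; (7,9):dx=+4,dy=-10->D; (8,9):dx=+5,dy=-4->D
Step 2: C = 9, D = 27, total pairs = 36.
Step 3: tau = (C - D)/(n(n-1)/2) = (9 - 27)/36 = -0.500000.
Step 4: Exact two-sided p-value (enumerate n! = 362880 permutations of y under H0): p = 0.075176.
Step 5: alpha = 0.1. reject H0.

tau_b = -0.5000 (C=9, D=27), p = 0.075176, reject H0.


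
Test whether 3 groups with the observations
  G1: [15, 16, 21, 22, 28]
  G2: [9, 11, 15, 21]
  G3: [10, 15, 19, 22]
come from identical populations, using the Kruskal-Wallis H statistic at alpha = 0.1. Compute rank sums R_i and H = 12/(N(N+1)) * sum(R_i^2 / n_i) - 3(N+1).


Step 1: Combine all N = 13 observations and assign midranks.
sorted (value, group, rank): (9,G2,1), (10,G3,2), (11,G2,3), (15,G1,5), (15,G2,5), (15,G3,5), (16,G1,7), (19,G3,8), (21,G1,9.5), (21,G2,9.5), (22,G1,11.5), (22,G3,11.5), (28,G1,13)
Step 2: Sum ranks within each group.
R_1 = 46 (n_1 = 5)
R_2 = 18.5 (n_2 = 4)
R_3 = 26.5 (n_3 = 4)
Step 3: H = 12/(N(N+1)) * sum(R_i^2/n_i) - 3(N+1)
     = 12/(13*14) * (46^2/5 + 18.5^2/4 + 26.5^2/4) - 3*14
     = 0.065934 * 684.325 - 42
     = 3.120330.
Step 4: Ties present; correction factor C = 1 - 36/(13^3 - 13) = 0.983516. Corrected H = 3.120330 / 0.983516 = 3.172626.
Step 5: Under H0, H ~ chi^2(2); p-value = 0.204679.
Step 6: alpha = 0.1. fail to reject H0.

H = 3.1726, df = 2, p = 0.204679, fail to reject H0.


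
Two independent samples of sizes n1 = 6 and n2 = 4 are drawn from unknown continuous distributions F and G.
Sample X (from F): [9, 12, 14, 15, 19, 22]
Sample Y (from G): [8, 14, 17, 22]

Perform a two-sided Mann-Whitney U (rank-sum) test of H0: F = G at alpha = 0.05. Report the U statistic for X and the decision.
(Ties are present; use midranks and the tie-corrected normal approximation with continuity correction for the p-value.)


Step 1: Combine and sort all 10 observations; assign midranks.
sorted (value, group): (8,Y), (9,X), (12,X), (14,X), (14,Y), (15,X), (17,Y), (19,X), (22,X), (22,Y)
ranks: 8->1, 9->2, 12->3, 14->4.5, 14->4.5, 15->6, 17->7, 19->8, 22->9.5, 22->9.5
Step 2: Rank sum for X: R1 = 2 + 3 + 4.5 + 6 + 8 + 9.5 = 33.
Step 3: U_X = R1 - n1(n1+1)/2 = 33 - 6*7/2 = 33 - 21 = 12.
       U_Y = n1*n2 - U_X = 24 - 12 = 12.
Step 4: Ties are present, so use the tie-corrected normal approximation (with continuity correction) for the p-value.
Step 5: p-value = 1.000000; compare to alpha = 0.05. fail to reject H0.

U_X = 12, p = 1.000000, fail to reject H0 at alpha = 0.05.


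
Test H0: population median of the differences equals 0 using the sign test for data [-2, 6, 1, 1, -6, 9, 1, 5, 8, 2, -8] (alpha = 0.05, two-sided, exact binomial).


Step 1: Discard zero differences. Original n = 11; n_eff = number of nonzero differences = 11.
Nonzero differences (with sign): -2, +6, +1, +1, -6, +9, +1, +5, +8, +2, -8
Step 2: Count signs: positive = 8, negative = 3.
Step 3: Under H0: P(positive) = 0.5, so the number of positives S ~ Bin(11, 0.5).
Step 4: Two-sided exact p-value = sum of Bin(11,0.5) probabilities at or below the observed probability = 0.226562.
Step 5: alpha = 0.05. fail to reject H0.

n_eff = 11, pos = 8, neg = 3, p = 0.226562, fail to reject H0.


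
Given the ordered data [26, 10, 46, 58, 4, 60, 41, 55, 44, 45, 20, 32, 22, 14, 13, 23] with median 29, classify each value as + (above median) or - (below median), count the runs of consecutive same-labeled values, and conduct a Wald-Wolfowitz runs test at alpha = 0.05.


Step 1: Compute median = 29; label A = above, B = below.
Labels in order: BBAABAAAAABABBBB  (n_A = 8, n_B = 8)
Step 2: Count runs R = 7.
Step 3: Under H0 (random ordering), E[R] = 2*n_A*n_B/(n_A+n_B) + 1 = 2*8*8/16 + 1 = 9.0000.
        Var[R] = 2*n_A*n_B*(2*n_A*n_B - n_A - n_B) / ((n_A+n_B)^2 * (n_A+n_B-1)) = 14336/3840 = 3.7333.
        SD[R] = 1.9322.
Step 4: Continuity-corrected z = (R + 0.5 - E[R]) / SD[R] = (7 + 0.5 - 9.0000) / 1.9322 = -0.7763.
Step 5: Two-sided p-value via normal approximation = 2*(1 - Phi(|z|)) = 0.437558.
Step 6: alpha = 0.05. fail to reject H0.

R = 7, z = -0.7763, p = 0.437558, fail to reject H0.


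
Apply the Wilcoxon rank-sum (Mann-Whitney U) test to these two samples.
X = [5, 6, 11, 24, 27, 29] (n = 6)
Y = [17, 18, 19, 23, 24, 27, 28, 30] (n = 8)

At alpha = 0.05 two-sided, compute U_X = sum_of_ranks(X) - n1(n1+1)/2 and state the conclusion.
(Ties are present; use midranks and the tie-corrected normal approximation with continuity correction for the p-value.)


Step 1: Combine and sort all 14 observations; assign midranks.
sorted (value, group): (5,X), (6,X), (11,X), (17,Y), (18,Y), (19,Y), (23,Y), (24,X), (24,Y), (27,X), (27,Y), (28,Y), (29,X), (30,Y)
ranks: 5->1, 6->2, 11->3, 17->4, 18->5, 19->6, 23->7, 24->8.5, 24->8.5, 27->10.5, 27->10.5, 28->12, 29->13, 30->14
Step 2: Rank sum for X: R1 = 1 + 2 + 3 + 8.5 + 10.5 + 13 = 38.
Step 3: U_X = R1 - n1(n1+1)/2 = 38 - 6*7/2 = 38 - 21 = 17.
       U_Y = n1*n2 - U_X = 48 - 17 = 31.
Step 4: Ties are present, so use the tie-corrected normal approximation (with continuity correction) for the p-value.
Step 5: p-value = 0.400350; compare to alpha = 0.05. fail to reject H0.

U_X = 17, p = 0.400350, fail to reject H0 at alpha = 0.05.


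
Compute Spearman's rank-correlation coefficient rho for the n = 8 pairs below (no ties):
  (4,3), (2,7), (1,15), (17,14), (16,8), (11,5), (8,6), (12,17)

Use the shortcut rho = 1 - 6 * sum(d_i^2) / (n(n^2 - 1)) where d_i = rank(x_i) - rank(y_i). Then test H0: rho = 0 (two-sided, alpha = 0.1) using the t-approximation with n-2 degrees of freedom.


Step 1: Rank x and y separately (midranks; no ties here).
rank(x): 4->3, 2->2, 1->1, 17->8, 16->7, 11->5, 8->4, 12->6
rank(y): 3->1, 7->4, 15->7, 14->6, 8->5, 5->2, 6->3, 17->8
Step 2: d_i = R_x(i) - R_y(i); compute d_i^2.
  (3-1)^2=4, (2-4)^2=4, (1-7)^2=36, (8-6)^2=4, (7-5)^2=4, (5-2)^2=9, (4-3)^2=1, (6-8)^2=4
sum(d^2) = 66.
Step 3: rho = 1 - 6*66 / (8*(8^2 - 1)) = 1 - 396/504 = 0.214286.
Step 4: Under H0, t = rho * sqrt((n-2)/(1-rho^2)) = 0.5374 ~ t(6).
Step 5: Two-sided p-value from the t-distribution with 6 df = 0.610344.
Step 6: alpha = 0.1. fail to reject H0.

rho = 0.2143, p = 0.610344, fail to reject H0 at alpha = 0.1.


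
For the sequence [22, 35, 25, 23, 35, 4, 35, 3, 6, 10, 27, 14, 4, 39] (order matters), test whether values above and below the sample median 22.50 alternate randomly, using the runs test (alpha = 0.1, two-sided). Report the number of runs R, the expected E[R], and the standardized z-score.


Step 1: Compute median = 22.50; label A = above, B = below.
Labels in order: BAAAABABBBABBA  (n_A = 7, n_B = 7)
Step 2: Count runs R = 8.
Step 3: Under H0 (random ordering), E[R] = 2*n_A*n_B/(n_A+n_B) + 1 = 2*7*7/14 + 1 = 8.0000.
        Var[R] = 2*n_A*n_B*(2*n_A*n_B - n_A - n_B) / ((n_A+n_B)^2 * (n_A+n_B-1)) = 8232/2548 = 3.2308.
        SD[R] = 1.7974.
Step 4: R = E[R], so z = 0 with no continuity correction.
Step 5: Two-sided p-value via normal approximation = 2*(1 - Phi(|z|)) = 1.000000.
Step 6: alpha = 0.1. fail to reject H0.

R = 8, z = 0.0000, p = 1.000000, fail to reject H0.


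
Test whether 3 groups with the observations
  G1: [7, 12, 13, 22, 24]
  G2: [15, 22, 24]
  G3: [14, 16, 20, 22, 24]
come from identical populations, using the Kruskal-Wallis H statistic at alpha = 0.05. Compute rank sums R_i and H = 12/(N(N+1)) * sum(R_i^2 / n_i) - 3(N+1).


Step 1: Combine all N = 13 observations and assign midranks.
sorted (value, group, rank): (7,G1,1), (12,G1,2), (13,G1,3), (14,G3,4), (15,G2,5), (16,G3,6), (20,G3,7), (22,G1,9), (22,G2,9), (22,G3,9), (24,G1,12), (24,G2,12), (24,G3,12)
Step 2: Sum ranks within each group.
R_1 = 27 (n_1 = 5)
R_2 = 26 (n_2 = 3)
R_3 = 38 (n_3 = 5)
Step 3: H = 12/(N(N+1)) * sum(R_i^2/n_i) - 3(N+1)
     = 12/(13*14) * (27^2/5 + 26^2/3 + 38^2/5) - 3*14
     = 0.065934 * 659.933 - 42
     = 1.512088.
Step 4: Ties present; correction factor C = 1 - 48/(13^3 - 13) = 0.978022. Corrected H = 1.512088 / 0.978022 = 1.546067.
Step 5: Under H0, H ~ chi^2(2); p-value = 0.461611.
Step 6: alpha = 0.05. fail to reject H0.

H = 1.5461, df = 2, p = 0.461611, fail to reject H0.


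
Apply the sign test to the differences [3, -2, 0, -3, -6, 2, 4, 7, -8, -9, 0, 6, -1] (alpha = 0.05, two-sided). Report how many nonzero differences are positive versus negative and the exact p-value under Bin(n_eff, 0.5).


Step 1: Discard zero differences. Original n = 13; n_eff = number of nonzero differences = 11.
Nonzero differences (with sign): +3, -2, -3, -6, +2, +4, +7, -8, -9, +6, -1
Step 2: Count signs: positive = 5, negative = 6.
Step 3: Under H0: P(positive) = 0.5, so the number of positives S ~ Bin(11, 0.5).
Step 4: Two-sided exact p-value = sum of Bin(11,0.5) probabilities at or below the observed probability = 1.000000.
Step 5: alpha = 0.05. fail to reject H0.

n_eff = 11, pos = 5, neg = 6, p = 1.000000, fail to reject H0.


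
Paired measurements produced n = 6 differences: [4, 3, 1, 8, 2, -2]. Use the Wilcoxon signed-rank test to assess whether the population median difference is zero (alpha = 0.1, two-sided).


Step 1: Drop any zero differences (none here) and take |d_i|.
|d| = [4, 3, 1, 8, 2, 2]
Step 2: Midrank |d_i| (ties get averaged ranks).
ranks: |4|->5, |3|->4, |1|->1, |8|->6, |2|->2.5, |2|->2.5
Step 3: Attach original signs; sum ranks with positive sign and with negative sign.
W+ = 5 + 4 + 1 + 6 + 2.5 = 18.5
W- = 2.5 = 2.5
(Check: W+ + W- = 21 should equal n(n+1)/2 = 21.)
Step 4: Test statistic W = min(W+, W-) = 2.5.
Step 5: Ties in |d|, so use the tie-corrected normal approximation.
        E[W] = n(n+1)/4 = 6*7/4 = 10.5.
        Tie groups: |d|=2 (t=2); sum(t^3 - t) = 6.
        Var[W] = n(n+1)(2n+1)/24 - sum(t^3-t)/48 = 546/24 - 6/48 = 22.625.
        z = (W - E[W]) / sqrt(Var[W]) = (2.5 - 10.5) / 4.7566 = -1.6819.
        Two-sided p = 2*Phi(z) = 0.092592.
Step 6: alpha = 0.1. reject H0.

W+ = 18.5, W- = 2.5, W = min = 2.5, p = 0.092592, reject H0.


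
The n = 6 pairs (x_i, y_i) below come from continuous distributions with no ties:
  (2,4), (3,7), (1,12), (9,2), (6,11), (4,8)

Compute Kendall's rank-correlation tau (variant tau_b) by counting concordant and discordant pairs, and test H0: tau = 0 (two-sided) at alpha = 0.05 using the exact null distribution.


Step 1: Enumerate the 15 unordered pairs (i,j) with i<j and classify each by sign(x_j-x_i) * sign(y_j-y_i).
  (1,2):dx=+1,dy=+3->C; (1,3):dx=-1,dy=+8->D; (1,4):dx=+7,dy=-2->D; (1,5):dx=+4,dy=+7->C
  (1,6):dx=+2,dy=+4->C; (2,3):dx=-2,dy=+5->D; (2,4):dx=+6,dy=-5->D; (2,5):dx=+3,dy=+4->C
  (2,6):dx=+1,dy=+1->C; (3,4):dx=+8,dy=-10->D; (3,5):dx=+5,dy=-1->D; (3,6):dx=+3,dy=-4->D
  (4,5):dx=-3,dy=+9->D; (4,6):dx=-5,dy=+6->D; (5,6):dx=-2,dy=-3->C
Step 2: C = 6, D = 9, total pairs = 15.
Step 3: tau = (C - D)/(n(n-1)/2) = (6 - 9)/15 = -0.200000.
Step 4: Exact two-sided p-value (enumerate n! = 720 permutations of y under H0): p = 0.719444.
Step 5: alpha = 0.05. fail to reject H0.

tau_b = -0.2000 (C=6, D=9), p = 0.719444, fail to reject H0.


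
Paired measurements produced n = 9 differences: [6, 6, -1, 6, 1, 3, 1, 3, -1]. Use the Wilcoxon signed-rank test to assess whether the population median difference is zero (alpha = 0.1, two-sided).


Step 1: Drop any zero differences (none here) and take |d_i|.
|d| = [6, 6, 1, 6, 1, 3, 1, 3, 1]
Step 2: Midrank |d_i| (ties get averaged ranks).
ranks: |6|->8, |6|->8, |1|->2.5, |6|->8, |1|->2.5, |3|->5.5, |1|->2.5, |3|->5.5, |1|->2.5
Step 3: Attach original signs; sum ranks with positive sign and with negative sign.
W+ = 8 + 8 + 8 + 2.5 + 5.5 + 2.5 + 5.5 = 40
W- = 2.5 + 2.5 = 5
(Check: W+ + W- = 45 should equal n(n+1)/2 = 45.)
Step 4: Test statistic W = min(W+, W-) = 5.
Step 5: Ties in |d|, so use the tie-corrected normal approximation.
        E[W] = n(n+1)/4 = 9*10/4 = 22.5.
        Tie groups: |d|=1 (t=4), |d|=3 (t=2), |d|=6 (t=3); sum(t^3 - t) = 90.
        Var[W] = n(n+1)(2n+1)/24 - sum(t^3-t)/48 = 1710/24 - 90/48 = 69.375.
        z = (W - E[W]) / sqrt(Var[W]) = (5 - 22.5) / 8.3292 = -2.1011.
        Two-sided p = 2*Phi(z) = 0.035637.
Step 6: alpha = 0.1. reject H0.

W+ = 40, W- = 5, W = min = 5, p = 0.035637, reject H0.


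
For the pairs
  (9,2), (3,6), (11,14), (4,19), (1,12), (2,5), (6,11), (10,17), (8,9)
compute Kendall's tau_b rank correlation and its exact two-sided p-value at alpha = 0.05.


Step 1: Enumerate the 36 unordered pairs (i,j) with i<j and classify each by sign(x_j-x_i) * sign(y_j-y_i).
  (1,2):dx=-6,dy=+4->D; (1,3):dx=+2,dy=+12->C; (1,4):dx=-5,dy=+17->D; (1,5):dx=-8,dy=+10->D
  (1,6):dx=-7,dy=+3->D; (1,7):dx=-3,dy=+9->D; (1,8):dx=+1,dy=+15->C; (1,9):dx=-1,dy=+7->D
  (2,3):dx=+8,dy=+8->C; (2,4):dx=+1,dy=+13->C; (2,5):dx=-2,dy=+6->D; (2,6):dx=-1,dy=-1->C
  (2,7):dx=+3,dy=+5->C; (2,8):dx=+7,dy=+11->C; (2,9):dx=+5,dy=+3->C; (3,4):dx=-7,dy=+5->D
  (3,5):dx=-10,dy=-2->C; (3,6):dx=-9,dy=-9->C; (3,7):dx=-5,dy=-3->C; (3,8):dx=-1,dy=+3->D
  (3,9):dx=-3,dy=-5->C; (4,5):dx=-3,dy=-7->C; (4,6):dx=-2,dy=-14->C; (4,7):dx=+2,dy=-8->D
  (4,8):dx=+6,dy=-2->D; (4,9):dx=+4,dy=-10->D; (5,6):dx=+1,dy=-7->D; (5,7):dx=+5,dy=-1->D
  (5,8):dx=+9,dy=+5->C; (5,9):dx=+7,dy=-3->D; (6,7):dx=+4,dy=+6->C; (6,8):dx=+8,dy=+12->C
  (6,9):dx=+6,dy=+4->C; (7,8):dx=+4,dy=+6->C; (7,9):dx=+2,dy=-2->D; (8,9):dx=-2,dy=-8->C
Step 2: C = 20, D = 16, total pairs = 36.
Step 3: tau = (C - D)/(n(n-1)/2) = (20 - 16)/36 = 0.111111.
Step 4: Exact two-sided p-value (enumerate n! = 362880 permutations of y under H0): p = 0.761414.
Step 5: alpha = 0.05. fail to reject H0.

tau_b = 0.1111 (C=20, D=16), p = 0.761414, fail to reject H0.


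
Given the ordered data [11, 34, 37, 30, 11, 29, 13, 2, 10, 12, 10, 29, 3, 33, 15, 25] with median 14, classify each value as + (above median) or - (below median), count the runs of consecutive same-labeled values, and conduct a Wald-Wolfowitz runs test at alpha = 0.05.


Step 1: Compute median = 14; label A = above, B = below.
Labels in order: BAAABABBBBBABAAA  (n_A = 8, n_B = 8)
Step 2: Count runs R = 8.
Step 3: Under H0 (random ordering), E[R] = 2*n_A*n_B/(n_A+n_B) + 1 = 2*8*8/16 + 1 = 9.0000.
        Var[R] = 2*n_A*n_B*(2*n_A*n_B - n_A - n_B) / ((n_A+n_B)^2 * (n_A+n_B-1)) = 14336/3840 = 3.7333.
        SD[R] = 1.9322.
Step 4: Continuity-corrected z = (R + 0.5 - E[R]) / SD[R] = (8 + 0.5 - 9.0000) / 1.9322 = -0.2588.
Step 5: Two-sided p-value via normal approximation = 2*(1 - Phi(|z|)) = 0.795809.
Step 6: alpha = 0.05. fail to reject H0.

R = 8, z = -0.2588, p = 0.795809, fail to reject H0.


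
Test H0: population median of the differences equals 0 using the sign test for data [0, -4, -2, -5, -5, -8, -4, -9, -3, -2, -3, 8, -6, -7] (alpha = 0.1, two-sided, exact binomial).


Step 1: Discard zero differences. Original n = 14; n_eff = number of nonzero differences = 13.
Nonzero differences (with sign): -4, -2, -5, -5, -8, -4, -9, -3, -2, -3, +8, -6, -7
Step 2: Count signs: positive = 1, negative = 12.
Step 3: Under H0: P(positive) = 0.5, so the number of positives S ~ Bin(13, 0.5).
Step 4: Two-sided exact p-value = sum of Bin(13,0.5) probabilities at or below the observed probability = 0.003418.
Step 5: alpha = 0.1. reject H0.

n_eff = 13, pos = 1, neg = 12, p = 0.003418, reject H0.


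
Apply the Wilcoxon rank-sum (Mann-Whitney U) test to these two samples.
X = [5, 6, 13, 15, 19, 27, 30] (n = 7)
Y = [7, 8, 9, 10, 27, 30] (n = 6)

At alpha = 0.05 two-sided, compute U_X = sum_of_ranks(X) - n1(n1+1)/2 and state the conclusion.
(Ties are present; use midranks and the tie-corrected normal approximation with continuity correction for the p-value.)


Step 1: Combine and sort all 13 observations; assign midranks.
sorted (value, group): (5,X), (6,X), (7,Y), (8,Y), (9,Y), (10,Y), (13,X), (15,X), (19,X), (27,X), (27,Y), (30,X), (30,Y)
ranks: 5->1, 6->2, 7->3, 8->4, 9->5, 10->6, 13->7, 15->8, 19->9, 27->10.5, 27->10.5, 30->12.5, 30->12.5
Step 2: Rank sum for X: R1 = 1 + 2 + 7 + 8 + 9 + 10.5 + 12.5 = 50.
Step 3: U_X = R1 - n1(n1+1)/2 = 50 - 7*8/2 = 50 - 28 = 22.
       U_Y = n1*n2 - U_X = 42 - 22 = 20.
Step 4: Ties are present, so use the tie-corrected normal approximation (with continuity correction) for the p-value.
Step 5: p-value = 0.942900; compare to alpha = 0.05. fail to reject H0.

U_X = 22, p = 0.942900, fail to reject H0 at alpha = 0.05.


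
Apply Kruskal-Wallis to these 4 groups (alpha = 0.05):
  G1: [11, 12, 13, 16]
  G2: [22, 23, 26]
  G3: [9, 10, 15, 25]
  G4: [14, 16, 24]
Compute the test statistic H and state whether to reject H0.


Step 1: Combine all N = 14 observations and assign midranks.
sorted (value, group, rank): (9,G3,1), (10,G3,2), (11,G1,3), (12,G1,4), (13,G1,5), (14,G4,6), (15,G3,7), (16,G1,8.5), (16,G4,8.5), (22,G2,10), (23,G2,11), (24,G4,12), (25,G3,13), (26,G2,14)
Step 2: Sum ranks within each group.
R_1 = 20.5 (n_1 = 4)
R_2 = 35 (n_2 = 3)
R_3 = 23 (n_3 = 4)
R_4 = 26.5 (n_4 = 3)
Step 3: H = 12/(N(N+1)) * sum(R_i^2/n_i) - 3(N+1)
     = 12/(14*15) * (20.5^2/4 + 35^2/3 + 23^2/4 + 26.5^2/3) - 3*15
     = 0.057143 * 879.729 - 45
     = 5.270238.
Step 4: Ties present; correction factor C = 1 - 6/(14^3 - 14) = 0.997802. Corrected H = 5.270238 / 0.997802 = 5.281847.
Step 5: Under H0, H ~ chi^2(3); p-value = 0.152285.
Step 6: alpha = 0.05. fail to reject H0.

H = 5.2818, df = 3, p = 0.152285, fail to reject H0.


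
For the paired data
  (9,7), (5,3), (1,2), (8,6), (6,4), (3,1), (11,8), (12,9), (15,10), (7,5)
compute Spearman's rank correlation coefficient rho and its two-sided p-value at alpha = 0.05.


Step 1: Rank x and y separately (midranks; no ties here).
rank(x): 9->7, 5->3, 1->1, 8->6, 6->4, 3->2, 11->8, 12->9, 15->10, 7->5
rank(y): 7->7, 3->3, 2->2, 6->6, 4->4, 1->1, 8->8, 9->9, 10->10, 5->5
Step 2: d_i = R_x(i) - R_y(i); compute d_i^2.
  (7-7)^2=0, (3-3)^2=0, (1-2)^2=1, (6-6)^2=0, (4-4)^2=0, (2-1)^2=1, (8-8)^2=0, (9-9)^2=0, (10-10)^2=0, (5-5)^2=0
sum(d^2) = 2.
Step 3: rho = 1 - 6*2 / (10*(10^2 - 1)) = 1 - 12/990 = 0.987879.
Step 4: Under H0, t = rho * sqrt((n-2)/(1-rho^2)) = 18.0003 ~ t(8).
Step 5: Two-sided p-value from the t-distribution with 8 df = 0.000000.
Step 6: alpha = 0.05. reject H0.

rho = 0.9879, p = 0.000000, reject H0 at alpha = 0.05.


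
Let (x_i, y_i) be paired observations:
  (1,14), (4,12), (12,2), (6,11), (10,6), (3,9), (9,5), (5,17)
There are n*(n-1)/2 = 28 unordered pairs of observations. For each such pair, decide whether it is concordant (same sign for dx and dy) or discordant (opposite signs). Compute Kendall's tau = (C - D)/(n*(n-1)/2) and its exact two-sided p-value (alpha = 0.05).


Step 1: Enumerate the 28 unordered pairs (i,j) with i<j and classify each by sign(x_j-x_i) * sign(y_j-y_i).
  (1,2):dx=+3,dy=-2->D; (1,3):dx=+11,dy=-12->D; (1,4):dx=+5,dy=-3->D; (1,5):dx=+9,dy=-8->D
  (1,6):dx=+2,dy=-5->D; (1,7):dx=+8,dy=-9->D; (1,8):dx=+4,dy=+3->C; (2,3):dx=+8,dy=-10->D
  (2,4):dx=+2,dy=-1->D; (2,5):dx=+6,dy=-6->D; (2,6):dx=-1,dy=-3->C; (2,7):dx=+5,dy=-7->D
  (2,8):dx=+1,dy=+5->C; (3,4):dx=-6,dy=+9->D; (3,5):dx=-2,dy=+4->D; (3,6):dx=-9,dy=+7->D
  (3,7):dx=-3,dy=+3->D; (3,8):dx=-7,dy=+15->D; (4,5):dx=+4,dy=-5->D; (4,6):dx=-3,dy=-2->C
  (4,7):dx=+3,dy=-6->D; (4,8):dx=-1,dy=+6->D; (5,6):dx=-7,dy=+3->D; (5,7):dx=-1,dy=-1->C
  (5,8):dx=-5,dy=+11->D; (6,7):dx=+6,dy=-4->D; (6,8):dx=+2,dy=+8->C; (7,8):dx=-4,dy=+12->D
Step 2: C = 6, D = 22, total pairs = 28.
Step 3: tau = (C - D)/(n(n-1)/2) = (6 - 22)/28 = -0.571429.
Step 4: Exact two-sided p-value (enumerate n! = 40320 permutations of y under H0): p = 0.061012.
Step 5: alpha = 0.05. fail to reject H0.

tau_b = -0.5714 (C=6, D=22), p = 0.061012, fail to reject H0.


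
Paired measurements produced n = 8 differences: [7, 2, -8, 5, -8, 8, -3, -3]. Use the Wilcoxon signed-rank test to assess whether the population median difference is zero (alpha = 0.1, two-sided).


Step 1: Drop any zero differences (none here) and take |d_i|.
|d| = [7, 2, 8, 5, 8, 8, 3, 3]
Step 2: Midrank |d_i| (ties get averaged ranks).
ranks: |7|->5, |2|->1, |8|->7, |5|->4, |8|->7, |8|->7, |3|->2.5, |3|->2.5
Step 3: Attach original signs; sum ranks with positive sign and with negative sign.
W+ = 5 + 1 + 4 + 7 = 17
W- = 7 + 7 + 2.5 + 2.5 = 19
(Check: W+ + W- = 36 should equal n(n+1)/2 = 36.)
Step 4: Test statistic W = min(W+, W-) = 17.
Step 5: Ties in |d|, so use the tie-corrected normal approximation.
        E[W] = n(n+1)/4 = 8*9/4 = 18.
        Tie groups: |d|=3 (t=2), |d|=8 (t=3); sum(t^3 - t) = 30.
        Var[W] = n(n+1)(2n+1)/24 - sum(t^3-t)/48 = 1224/24 - 30/48 = 50.375.
        z = (W - E[W]) / sqrt(Var[W]) = (17 - 18) / 7.0975 = -0.1409.
        Two-sided p = 2*Phi(z) = 0.887954.
Step 6: alpha = 0.1. fail to reject H0.

W+ = 17, W- = 19, W = min = 17, p = 0.887954, fail to reject H0.


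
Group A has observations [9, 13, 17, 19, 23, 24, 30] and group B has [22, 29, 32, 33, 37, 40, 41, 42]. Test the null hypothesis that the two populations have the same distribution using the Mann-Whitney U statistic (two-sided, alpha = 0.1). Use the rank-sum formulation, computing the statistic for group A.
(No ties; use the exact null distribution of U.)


Step 1: Combine and sort all 15 observations; assign midranks.
sorted (value, group): (9,X), (13,X), (17,X), (19,X), (22,Y), (23,X), (24,X), (29,Y), (30,X), (32,Y), (33,Y), (37,Y), (40,Y), (41,Y), (42,Y)
ranks: 9->1, 13->2, 17->3, 19->4, 22->5, 23->6, 24->7, 29->8, 30->9, 32->10, 33->11, 37->12, 40->13, 41->14, 42->15
Step 2: Rank sum for X: R1 = 1 + 2 + 3 + 4 + 6 + 7 + 9 = 32.
Step 3: U_X = R1 - n1(n1+1)/2 = 32 - 7*8/2 = 32 - 28 = 4.
       U_Y = n1*n2 - U_X = 56 - 4 = 52.
Step 4: No ties, so the exact null distribution of U (based on enumerating the C(15,7) = 6435 equally likely rank assignments) gives the two-sided p-value.
Step 5: p-value = 0.003730; compare to alpha = 0.1. reject H0.

U_X = 4, p = 0.003730, reject H0 at alpha = 0.1.


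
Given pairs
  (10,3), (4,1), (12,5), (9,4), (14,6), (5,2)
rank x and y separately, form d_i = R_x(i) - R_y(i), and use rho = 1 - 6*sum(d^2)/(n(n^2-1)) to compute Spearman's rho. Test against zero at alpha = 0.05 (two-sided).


Step 1: Rank x and y separately (midranks; no ties here).
rank(x): 10->4, 4->1, 12->5, 9->3, 14->6, 5->2
rank(y): 3->3, 1->1, 5->5, 4->4, 6->6, 2->2
Step 2: d_i = R_x(i) - R_y(i); compute d_i^2.
  (4-3)^2=1, (1-1)^2=0, (5-5)^2=0, (3-4)^2=1, (6-6)^2=0, (2-2)^2=0
sum(d^2) = 2.
Step 3: rho = 1 - 6*2 / (6*(6^2 - 1)) = 1 - 12/210 = 0.942857.
Step 4: Under H0, t = rho * sqrt((n-2)/(1-rho^2)) = 5.6595 ~ t(4).
Step 5: Two-sided p-value from the t-distribution with 4 df = 0.004805.
Step 6: alpha = 0.05. reject H0.

rho = 0.9429, p = 0.004805, reject H0 at alpha = 0.05.


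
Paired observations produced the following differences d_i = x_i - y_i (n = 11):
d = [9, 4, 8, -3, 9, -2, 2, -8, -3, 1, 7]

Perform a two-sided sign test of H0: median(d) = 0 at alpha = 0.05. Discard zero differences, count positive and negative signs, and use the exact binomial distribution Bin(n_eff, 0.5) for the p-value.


Step 1: Discard zero differences. Original n = 11; n_eff = number of nonzero differences = 11.
Nonzero differences (with sign): +9, +4, +8, -3, +9, -2, +2, -8, -3, +1, +7
Step 2: Count signs: positive = 7, negative = 4.
Step 3: Under H0: P(positive) = 0.5, so the number of positives S ~ Bin(11, 0.5).
Step 4: Two-sided exact p-value = sum of Bin(11,0.5) probabilities at or below the observed probability = 0.548828.
Step 5: alpha = 0.05. fail to reject H0.

n_eff = 11, pos = 7, neg = 4, p = 0.548828, fail to reject H0.


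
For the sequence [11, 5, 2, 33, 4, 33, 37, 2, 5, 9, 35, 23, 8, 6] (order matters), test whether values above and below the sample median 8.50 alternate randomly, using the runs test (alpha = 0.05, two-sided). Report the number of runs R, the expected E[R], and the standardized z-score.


Step 1: Compute median = 8.50; label A = above, B = below.
Labels in order: ABBABAABBAAABB  (n_A = 7, n_B = 7)
Step 2: Count runs R = 8.
Step 3: Under H0 (random ordering), E[R] = 2*n_A*n_B/(n_A+n_B) + 1 = 2*7*7/14 + 1 = 8.0000.
        Var[R] = 2*n_A*n_B*(2*n_A*n_B - n_A - n_B) / ((n_A+n_B)^2 * (n_A+n_B-1)) = 8232/2548 = 3.2308.
        SD[R] = 1.7974.
Step 4: R = E[R], so z = 0 with no continuity correction.
Step 5: Two-sided p-value via normal approximation = 2*(1 - Phi(|z|)) = 1.000000.
Step 6: alpha = 0.05. fail to reject H0.

R = 8, z = 0.0000, p = 1.000000, fail to reject H0.


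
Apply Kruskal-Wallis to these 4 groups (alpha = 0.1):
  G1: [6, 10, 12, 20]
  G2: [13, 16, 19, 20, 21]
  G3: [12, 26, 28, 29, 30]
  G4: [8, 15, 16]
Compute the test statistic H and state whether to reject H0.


Step 1: Combine all N = 17 observations and assign midranks.
sorted (value, group, rank): (6,G1,1), (8,G4,2), (10,G1,3), (12,G1,4.5), (12,G3,4.5), (13,G2,6), (15,G4,7), (16,G2,8.5), (16,G4,8.5), (19,G2,10), (20,G1,11.5), (20,G2,11.5), (21,G2,13), (26,G3,14), (28,G3,15), (29,G3,16), (30,G3,17)
Step 2: Sum ranks within each group.
R_1 = 20 (n_1 = 4)
R_2 = 49 (n_2 = 5)
R_3 = 66.5 (n_3 = 5)
R_4 = 17.5 (n_4 = 3)
Step 3: H = 12/(N(N+1)) * sum(R_i^2/n_i) - 3(N+1)
     = 12/(17*18) * (20^2/4 + 49^2/5 + 66.5^2/5 + 17.5^2/3) - 3*18
     = 0.039216 * 1566.73 - 54
     = 7.440523.
Step 4: Ties present; correction factor C = 1 - 18/(17^3 - 17) = 0.996324. Corrected H = 7.440523 / 0.996324 = 7.467979.
Step 5: Under H0, H ~ chi^2(3); p-value = 0.058387.
Step 6: alpha = 0.1. reject H0.

H = 7.4680, df = 3, p = 0.058387, reject H0.


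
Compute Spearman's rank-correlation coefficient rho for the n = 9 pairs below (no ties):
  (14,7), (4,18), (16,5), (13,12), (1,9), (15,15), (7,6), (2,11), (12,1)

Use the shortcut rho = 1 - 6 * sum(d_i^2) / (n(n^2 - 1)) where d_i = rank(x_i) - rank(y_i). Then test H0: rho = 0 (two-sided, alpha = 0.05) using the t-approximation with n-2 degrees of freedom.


Step 1: Rank x and y separately (midranks; no ties here).
rank(x): 14->7, 4->3, 16->9, 13->6, 1->1, 15->8, 7->4, 2->2, 12->5
rank(y): 7->4, 18->9, 5->2, 12->7, 9->5, 15->8, 6->3, 11->6, 1->1
Step 2: d_i = R_x(i) - R_y(i); compute d_i^2.
  (7-4)^2=9, (3-9)^2=36, (9-2)^2=49, (6-7)^2=1, (1-5)^2=16, (8-8)^2=0, (4-3)^2=1, (2-6)^2=16, (5-1)^2=16
sum(d^2) = 144.
Step 3: rho = 1 - 6*144 / (9*(9^2 - 1)) = 1 - 864/720 = -0.200000.
Step 4: Under H0, t = rho * sqrt((n-2)/(1-rho^2)) = -0.5401 ~ t(7).
Step 5: Two-sided p-value from the t-distribution with 7 df = 0.605901.
Step 6: alpha = 0.05. fail to reject H0.

rho = -0.2000, p = 0.605901, fail to reject H0 at alpha = 0.05.


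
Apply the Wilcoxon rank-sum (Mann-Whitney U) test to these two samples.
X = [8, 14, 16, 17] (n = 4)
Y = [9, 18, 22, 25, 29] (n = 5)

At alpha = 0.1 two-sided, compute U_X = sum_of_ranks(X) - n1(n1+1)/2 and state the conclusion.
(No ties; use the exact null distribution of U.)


Step 1: Combine and sort all 9 observations; assign midranks.
sorted (value, group): (8,X), (9,Y), (14,X), (16,X), (17,X), (18,Y), (22,Y), (25,Y), (29,Y)
ranks: 8->1, 9->2, 14->3, 16->4, 17->5, 18->6, 22->7, 25->8, 29->9
Step 2: Rank sum for X: R1 = 1 + 3 + 4 + 5 = 13.
Step 3: U_X = R1 - n1(n1+1)/2 = 13 - 4*5/2 = 13 - 10 = 3.
       U_Y = n1*n2 - U_X = 20 - 3 = 17.
Step 4: No ties, so the exact null distribution of U (based on enumerating the C(9,4) = 126 equally likely rank assignments) gives the two-sided p-value.
Step 5: p-value = 0.111111; compare to alpha = 0.1. fail to reject H0.

U_X = 3, p = 0.111111, fail to reject H0 at alpha = 0.1.


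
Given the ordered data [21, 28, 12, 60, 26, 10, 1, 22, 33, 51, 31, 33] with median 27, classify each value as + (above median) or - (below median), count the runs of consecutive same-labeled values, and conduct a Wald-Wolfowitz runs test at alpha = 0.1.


Step 1: Compute median = 27; label A = above, B = below.
Labels in order: BABABBBBAAAA  (n_A = 6, n_B = 6)
Step 2: Count runs R = 6.
Step 3: Under H0 (random ordering), E[R] = 2*n_A*n_B/(n_A+n_B) + 1 = 2*6*6/12 + 1 = 7.0000.
        Var[R] = 2*n_A*n_B*(2*n_A*n_B - n_A - n_B) / ((n_A+n_B)^2 * (n_A+n_B-1)) = 4320/1584 = 2.7273.
        SD[R] = 1.6514.
Step 4: Continuity-corrected z = (R + 0.5 - E[R]) / SD[R] = (6 + 0.5 - 7.0000) / 1.6514 = -0.3028.
Step 5: Two-sided p-value via normal approximation = 2*(1 - Phi(|z|)) = 0.762069.
Step 6: alpha = 0.1. fail to reject H0.

R = 6, z = -0.3028, p = 0.762069, fail to reject H0.


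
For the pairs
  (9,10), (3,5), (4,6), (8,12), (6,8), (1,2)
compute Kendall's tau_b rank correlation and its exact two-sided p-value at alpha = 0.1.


Step 1: Enumerate the 15 unordered pairs (i,j) with i<j and classify each by sign(x_j-x_i) * sign(y_j-y_i).
  (1,2):dx=-6,dy=-5->C; (1,3):dx=-5,dy=-4->C; (1,4):dx=-1,dy=+2->D; (1,5):dx=-3,dy=-2->C
  (1,6):dx=-8,dy=-8->C; (2,3):dx=+1,dy=+1->C; (2,4):dx=+5,dy=+7->C; (2,5):dx=+3,dy=+3->C
  (2,6):dx=-2,dy=-3->C; (3,4):dx=+4,dy=+6->C; (3,5):dx=+2,dy=+2->C; (3,6):dx=-3,dy=-4->C
  (4,5):dx=-2,dy=-4->C; (4,6):dx=-7,dy=-10->C; (5,6):dx=-5,dy=-6->C
Step 2: C = 14, D = 1, total pairs = 15.
Step 3: tau = (C - D)/(n(n-1)/2) = (14 - 1)/15 = 0.866667.
Step 4: Exact two-sided p-value (enumerate n! = 720 permutations of y under H0): p = 0.016667.
Step 5: alpha = 0.1. reject H0.

tau_b = 0.8667 (C=14, D=1), p = 0.016667, reject H0.
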